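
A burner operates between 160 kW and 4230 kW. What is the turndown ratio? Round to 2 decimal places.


TDR = Q_max / Q_min
TDR = 4230 / 160 = 26.44


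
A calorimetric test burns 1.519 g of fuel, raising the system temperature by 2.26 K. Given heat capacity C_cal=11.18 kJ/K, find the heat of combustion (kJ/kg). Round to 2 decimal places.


Hc = C_cal * delta_T / m_fuel
Q_released = 11.18 * 2.26 = 25.2668 kJ
m_fuel = 1.519 g = 1.519/1000 kg = 0.001519 kg
Hc = 25.2668 / 0.001519 = 16633.84 kJ/kg


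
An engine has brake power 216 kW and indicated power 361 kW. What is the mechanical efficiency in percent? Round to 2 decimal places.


eta_mech = (BP / IP) * 100
Ratio = 216 / 361 = 0.5983
eta_mech = 0.5983 * 100 = 59.83%


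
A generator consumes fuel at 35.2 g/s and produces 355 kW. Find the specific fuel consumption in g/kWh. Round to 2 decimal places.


SFC = (mf / BP) * 3600
Rate = 35.2 / 355 = 0.099155 g/(s*kW)
SFC = 0.099155 * 3600 = 356.96 g/kWh


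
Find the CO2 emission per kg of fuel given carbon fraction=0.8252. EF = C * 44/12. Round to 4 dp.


EF = C_frac * (M_CO2 / M_C)
EF = 0.8252 * (44/12)
EF = 0.8252 * 3.666667 = 3.0257 kg_CO2/kg_fuel


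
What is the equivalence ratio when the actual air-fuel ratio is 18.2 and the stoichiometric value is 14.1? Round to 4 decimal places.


phi = AFR_stoich / AFR_actual
phi = 14.1 / 18.2 = 0.7747


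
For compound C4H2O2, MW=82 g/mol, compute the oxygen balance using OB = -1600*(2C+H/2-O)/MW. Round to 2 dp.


OB = -1600 * (2C + H/2 - O) / MW
Inner = 2*4 + 2/2 - 2 = 7.00
OB = -1600 * 7.00 / 82 = -136.59%


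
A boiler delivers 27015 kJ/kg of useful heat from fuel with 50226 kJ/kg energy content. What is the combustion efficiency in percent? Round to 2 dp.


Efficiency = (Q_useful / Q_fuel) * 100
Efficiency = (27015 / 50226) * 100
Efficiency = 0.5379 * 100 = 53.79%


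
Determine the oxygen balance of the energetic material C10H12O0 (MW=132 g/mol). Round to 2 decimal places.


OB = -1600 * (2C + H/2 - O) / MW
Inner = 2*10 + 12/2 - 0 = 26.00
OB = -1600 * 26.00 / 132 = -315.15%


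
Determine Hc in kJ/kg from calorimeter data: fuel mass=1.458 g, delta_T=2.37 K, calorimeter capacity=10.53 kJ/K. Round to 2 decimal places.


Hc = C_cal * delta_T / m_fuel
Q_released = 10.53 * 2.37 = 24.9561 kJ
m_fuel = 1.458 g = 1.458/1000 kg = 0.001458 kg
Hc = 24.9561 / 0.001458 = 17116.67 kJ/kg


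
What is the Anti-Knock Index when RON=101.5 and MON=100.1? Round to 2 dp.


AKI = (RON + MON) / 2
AKI = (101.5 + 100.1) / 2
AKI = 201.6 / 2 = 100.80


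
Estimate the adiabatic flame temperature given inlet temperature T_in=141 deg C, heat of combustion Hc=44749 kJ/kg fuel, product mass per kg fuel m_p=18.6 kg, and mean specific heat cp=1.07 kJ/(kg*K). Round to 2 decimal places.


T_ad = T_in + Hc / (m_p * cp)
Denominator = 18.6 * 1.07 = 19.9020
Temperature rise = 44749 / 19.9020 = 2248.47 K
T_ad = 141 + 2248.47 = 2389.47 deg C


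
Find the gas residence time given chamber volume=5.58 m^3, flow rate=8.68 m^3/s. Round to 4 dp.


tau = V / Q_flow
tau = 5.58 / 8.68 = 0.6429 s


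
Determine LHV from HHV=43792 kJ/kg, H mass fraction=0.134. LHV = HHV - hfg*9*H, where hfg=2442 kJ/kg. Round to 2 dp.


LHV = HHV - hfg * 9 * H
Water correction = 2442 * 9 * 0.134 = 2945.052 kJ/kg
LHV = 43792 - 2945.052 = 40846.95 kJ/kg


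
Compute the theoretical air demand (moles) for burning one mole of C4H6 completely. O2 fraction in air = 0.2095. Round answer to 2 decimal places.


Balanced combustion: C4H6 + 5.5 O2 -> 4 CO2 + 3 H2O
O2 needed = C + H/4 = 4 + 6/4 = 5.50 moles
Air moles = O2 / 0.2095 = 5.50 / 0.2095 = 26.25 moles air


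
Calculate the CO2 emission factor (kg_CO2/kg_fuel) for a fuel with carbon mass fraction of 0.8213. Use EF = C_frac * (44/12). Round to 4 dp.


EF = C_frac * (M_CO2 / M_C)
EF = 0.8213 * (44/12)
EF = 0.8213 * 3.666667 = 3.0114 kg_CO2/kg_fuel


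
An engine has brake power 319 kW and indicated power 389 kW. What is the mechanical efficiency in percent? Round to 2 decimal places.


eta_mech = (BP / IP) * 100
Ratio = 319 / 389 = 0.8201
eta_mech = 0.8201 * 100 = 82.01%


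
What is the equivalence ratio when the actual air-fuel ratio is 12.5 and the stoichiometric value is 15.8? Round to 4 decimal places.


phi = AFR_stoich / AFR_actual
phi = 15.8 / 12.5 = 1.2640


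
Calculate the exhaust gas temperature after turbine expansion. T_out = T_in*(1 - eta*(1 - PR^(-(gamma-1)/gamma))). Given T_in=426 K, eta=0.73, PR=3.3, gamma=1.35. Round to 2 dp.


T_out = T_in * (1 - eta * (1 - PR^(-(gamma-1)/gamma)))
Exponent = -(1.35-1)/1.35 = -0.25925926
PR^exp = 3.3^(-0.25925926) = 0.73378775
Factor = 1 - 0.73*(1 - 0.73378775) = 0.80566506
T_out = 426 * 0.80566506 = 343.21 K


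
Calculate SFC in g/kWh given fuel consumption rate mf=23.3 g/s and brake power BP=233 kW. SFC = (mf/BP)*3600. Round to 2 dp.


SFC = (mf / BP) * 3600
Rate = 23.3 / 233 = 0.100000 g/(s*kW)
SFC = 0.100000 * 3600 = 360.00 g/kWh


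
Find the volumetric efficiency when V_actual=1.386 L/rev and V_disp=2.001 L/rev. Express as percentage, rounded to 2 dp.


eta_v = (V_actual / V_disp) * 100
Ratio = 1.386 / 2.001 = 0.6927
eta_v = 0.6927 * 100 = 69.27%


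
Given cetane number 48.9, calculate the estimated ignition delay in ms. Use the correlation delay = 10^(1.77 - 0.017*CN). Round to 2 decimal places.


delay = 10^(1.77 - 0.017*CN)
Exponent = 1.77 - 0.017*48.9 = 0.9387
delay = 10^0.9387 = 8.68 ms


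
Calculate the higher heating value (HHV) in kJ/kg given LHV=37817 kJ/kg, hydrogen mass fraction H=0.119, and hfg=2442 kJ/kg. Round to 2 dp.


HHV = LHV + hfg * 9 * H
Water addition = 2442 * 9 * 0.119 = 2615.382 kJ/kg
HHV = 37817 + 2615.382 = 40432.38 kJ/kg


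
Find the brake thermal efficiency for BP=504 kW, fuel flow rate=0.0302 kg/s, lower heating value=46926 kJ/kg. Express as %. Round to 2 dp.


eta_BTE = (BP / (mf * LHV)) * 100
Denominator = 0.0302 * 46926 = 1417.1652 kW
eta_BTE = (504 / 1417.1652) * 100 = 35.56%


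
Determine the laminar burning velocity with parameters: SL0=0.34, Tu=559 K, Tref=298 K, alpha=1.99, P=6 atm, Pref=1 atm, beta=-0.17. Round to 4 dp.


SL = SL0 * (Tu/Tref)^alpha * (P/Pref)^beta
T ratio = 559/298 = 1.87583893
(T ratio)^alpha = 1.87583893^1.99 = 3.496706
(P/Pref)^beta = 6^(-0.17) = 0.737419
SL = 0.34 * 3.496706 * 0.737419 = 0.8767 m/s


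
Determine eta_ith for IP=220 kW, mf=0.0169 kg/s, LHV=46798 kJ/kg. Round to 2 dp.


eta_ith = (IP / (mf * LHV)) * 100
Denominator = 0.0169 * 46798 = 790.8862 kW
eta_ith = (220 / 790.8862) * 100 = 27.82%


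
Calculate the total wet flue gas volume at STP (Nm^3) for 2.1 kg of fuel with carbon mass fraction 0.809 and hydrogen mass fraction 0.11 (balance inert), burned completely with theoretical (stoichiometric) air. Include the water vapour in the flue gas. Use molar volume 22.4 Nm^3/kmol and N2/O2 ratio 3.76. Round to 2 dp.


Per kg fuel: CO2 = (C/12 kmol)*22.4 = (0.809/12)*22.4 = 1.51013 Nm^3
Per kg fuel: H2O = (H/2 kmol)*22.4 = (0.11/2)*22.4 = 1.23200 Nm^3
O2 needed per kg fuel = C/12 + H/4 = 0.809/12 + 0.11/4 = 0.09491667 kmol
Per kg fuel: N2 = O2*3.76*22.4 = 0.09491667*3.76*22.4 = 7.99426 Nm^3
Total per kg = 1.51013 + 1.23200 + 7.99426 = 10.73639 Nm^3
Total = 10.73639 * 2.1 = 22.55 Nm^3


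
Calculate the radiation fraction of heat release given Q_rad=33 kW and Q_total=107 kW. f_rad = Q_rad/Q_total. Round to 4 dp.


f_rad = Q_rad / Q_total
f_rad = 33 / 107 = 0.3084


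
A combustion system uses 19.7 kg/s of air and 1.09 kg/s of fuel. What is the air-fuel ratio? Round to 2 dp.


AFR = m_air / m_fuel
AFR = 19.7 / 1.09 = 18.07


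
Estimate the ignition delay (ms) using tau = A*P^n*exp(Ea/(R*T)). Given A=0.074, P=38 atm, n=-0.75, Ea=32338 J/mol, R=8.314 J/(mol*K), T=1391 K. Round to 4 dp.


tau = A * P^n * exp(Ea/(R*T))
P^n = 38^(-0.75) = 0.06533747
Ea/(R*T) = 32338/(8.314*1391) = 2.796250
exp(Ea/(R*T)) = 16.383096
tau = 0.074 * 0.06533747 * 16.383096 = 0.0792 ms


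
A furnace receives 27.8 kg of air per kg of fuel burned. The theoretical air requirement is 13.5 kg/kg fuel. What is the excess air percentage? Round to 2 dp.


Excess air = actual - stoichiometric = 27.8 - 13.5 = 14.30 kg/kg fuel
Excess air % = (excess / stoich) * 100 = (14.30 / 13.5) * 100 = 105.93%


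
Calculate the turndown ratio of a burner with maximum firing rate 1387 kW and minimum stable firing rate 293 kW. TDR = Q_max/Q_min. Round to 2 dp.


TDR = Q_max / Q_min
TDR = 1387 / 293 = 4.73


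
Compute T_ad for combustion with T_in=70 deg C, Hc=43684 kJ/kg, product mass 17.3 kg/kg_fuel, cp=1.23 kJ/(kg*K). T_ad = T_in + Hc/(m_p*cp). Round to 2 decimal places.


T_ad = T_in + Hc / (m_p * cp)
Denominator = 17.3 * 1.23 = 21.2790
Temperature rise = 43684 / 21.2790 = 2052.92 K
T_ad = 70 + 2052.92 = 2122.92 deg C


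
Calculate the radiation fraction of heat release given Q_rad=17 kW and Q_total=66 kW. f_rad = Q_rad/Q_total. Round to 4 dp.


f_rad = Q_rad / Q_total
f_rad = 17 / 66 = 0.2576


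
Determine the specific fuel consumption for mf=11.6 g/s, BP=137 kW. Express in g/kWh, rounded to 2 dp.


SFC = (mf / BP) * 3600
Rate = 11.6 / 137 = 0.084672 g/(s*kW)
SFC = 0.084672 * 3600 = 304.82 g/kWh


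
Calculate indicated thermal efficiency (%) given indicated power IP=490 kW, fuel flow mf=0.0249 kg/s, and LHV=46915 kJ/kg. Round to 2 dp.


eta_ith = (IP / (mf * LHV)) * 100
Denominator = 0.0249 * 46915 = 1168.1835 kW
eta_ith = (490 / 1168.1835) * 100 = 41.95%


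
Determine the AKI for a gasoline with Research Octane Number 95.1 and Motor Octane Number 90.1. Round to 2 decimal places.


AKI = (RON + MON) / 2
AKI = (95.1 + 90.1) / 2
AKI = 185.2 / 2 = 92.60


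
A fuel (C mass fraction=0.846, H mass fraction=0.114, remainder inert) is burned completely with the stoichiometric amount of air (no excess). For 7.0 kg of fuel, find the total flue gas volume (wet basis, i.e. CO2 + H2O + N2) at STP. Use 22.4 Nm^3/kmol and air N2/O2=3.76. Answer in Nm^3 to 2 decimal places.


Per kg fuel: CO2 = (C/12 kmol)*22.4 = (0.846/12)*22.4 = 1.57920 Nm^3
Per kg fuel: H2O = (H/2 kmol)*22.4 = (0.114/2)*22.4 = 1.27680 Nm^3
O2 needed per kg fuel = C/12 + H/4 = 0.846/12 + 0.114/4 = 0.09900000 kmol
Per kg fuel: N2 = O2*3.76*22.4 = 0.09900000*3.76*22.4 = 8.33818 Nm^3
Total per kg = 1.57920 + 1.27680 + 8.33818 = 11.19418 Nm^3
Total = 11.19418 * 7.0 = 78.36 Nm^3


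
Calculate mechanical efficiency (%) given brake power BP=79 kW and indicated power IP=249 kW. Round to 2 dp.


eta_mech = (BP / IP) * 100
Ratio = 79 / 249 = 0.3173
eta_mech = 0.3173 * 100 = 31.73%


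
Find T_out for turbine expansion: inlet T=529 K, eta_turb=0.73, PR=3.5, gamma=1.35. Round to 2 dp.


T_out = T_in * (1 - eta * (1 - PR^(-(gamma-1)/gamma)))
Exponent = -(1.35-1)/1.35 = -0.25925926
PR^exp = 3.5^(-0.25925926) = 0.72267881
Factor = 1 - 0.73*(1 - 0.72267881) = 0.79755553
T_out = 529 * 0.79755553 = 421.91 K


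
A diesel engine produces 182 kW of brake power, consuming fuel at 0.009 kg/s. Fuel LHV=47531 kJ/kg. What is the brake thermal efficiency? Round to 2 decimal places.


eta_BTE = (BP / (mf * LHV)) * 100
Denominator = 0.009 * 47531 = 427.7790 kW
eta_BTE = (182 / 427.7790) * 100 = 42.55%


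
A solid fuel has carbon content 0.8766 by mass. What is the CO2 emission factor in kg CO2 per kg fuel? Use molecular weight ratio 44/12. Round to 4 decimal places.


EF = C_frac * (M_CO2 / M_C)
EF = 0.8766 * (44/12)
EF = 0.8766 * 3.666667 = 3.2142 kg_CO2/kg_fuel


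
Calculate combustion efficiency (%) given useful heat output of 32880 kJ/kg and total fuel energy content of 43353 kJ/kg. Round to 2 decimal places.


Efficiency = (Q_useful / Q_fuel) * 100
Efficiency = (32880 / 43353) * 100
Efficiency = 0.7584 * 100 = 75.84%


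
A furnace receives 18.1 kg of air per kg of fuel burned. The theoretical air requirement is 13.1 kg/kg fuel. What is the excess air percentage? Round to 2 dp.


Excess air = actual - stoichiometric = 18.1 - 13.1 = 5.00 kg/kg fuel
Excess air % = (excess / stoich) * 100 = (5.00 / 13.1) * 100 = 38.17%


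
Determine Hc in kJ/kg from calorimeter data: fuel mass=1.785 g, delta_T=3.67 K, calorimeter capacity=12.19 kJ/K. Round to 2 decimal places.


Hc = C_cal * delta_T / m_fuel
Q_released = 12.19 * 3.67 = 44.7373 kJ
m_fuel = 1.785 g = 1.785/1000 kg = 0.001785 kg
Hc = 44.7373 / 0.001785 = 25062.91 kJ/kg


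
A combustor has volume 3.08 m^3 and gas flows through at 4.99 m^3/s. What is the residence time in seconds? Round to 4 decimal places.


tau = V / Q_flow
tau = 3.08 / 4.99 = 0.6172 s


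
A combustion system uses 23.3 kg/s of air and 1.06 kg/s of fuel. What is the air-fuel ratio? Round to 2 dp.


AFR = m_air / m_fuel
AFR = 23.3 / 1.06 = 21.98


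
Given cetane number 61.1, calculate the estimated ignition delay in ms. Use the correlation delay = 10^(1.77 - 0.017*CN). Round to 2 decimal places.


delay = 10^(1.77 - 0.017*CN)
Exponent = 1.77 - 0.017*61.1 = 0.7313
delay = 10^0.7313 = 5.39 ms


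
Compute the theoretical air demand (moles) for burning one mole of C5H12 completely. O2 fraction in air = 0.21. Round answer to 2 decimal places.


Balanced combustion: C5H12 + 8 O2 -> 5 CO2 + 6 H2O
O2 needed = C + H/4 = 5 + 12/4 = 8.00 moles
Air moles = O2 / 0.21 = 8.00 / 0.21 = 38.10 moles air


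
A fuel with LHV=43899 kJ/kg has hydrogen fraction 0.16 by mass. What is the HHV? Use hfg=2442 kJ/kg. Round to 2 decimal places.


HHV = LHV + hfg * 9 * H
Water addition = 2442 * 9 * 0.16 = 3516.480 kJ/kg
HHV = 43899 + 3516.480 = 47415.48 kJ/kg


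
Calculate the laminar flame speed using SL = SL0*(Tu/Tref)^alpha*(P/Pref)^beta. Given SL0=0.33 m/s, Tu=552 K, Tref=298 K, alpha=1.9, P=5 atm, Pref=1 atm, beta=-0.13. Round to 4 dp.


SL = SL0 * (Tu/Tref)^alpha * (P/Pref)^beta
T ratio = 552/298 = 1.85234899
(T ratio)^alpha = 1.85234899^1.9 = 3.226067
(P/Pref)^beta = 5^(-0.13) = 0.811211
SL = 0.33 * 3.226067 * 0.811211 = 0.8636 m/s


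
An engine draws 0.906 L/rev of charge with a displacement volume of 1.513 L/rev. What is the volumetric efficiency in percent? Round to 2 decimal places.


eta_v = (V_actual / V_disp) * 100
Ratio = 0.906 / 1.513 = 0.5988
eta_v = 0.5988 * 100 = 59.88%


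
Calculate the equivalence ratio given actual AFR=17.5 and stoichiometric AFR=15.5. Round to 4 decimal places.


phi = AFR_stoich / AFR_actual
phi = 15.5 / 17.5 = 0.8857


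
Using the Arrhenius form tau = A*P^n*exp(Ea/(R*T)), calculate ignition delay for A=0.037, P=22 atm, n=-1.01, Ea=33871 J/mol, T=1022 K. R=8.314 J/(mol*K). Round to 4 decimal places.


tau = A * P^n * exp(Ea/(R*T))
P^n = 22^(-1.01) = 0.04407102
Ea/(R*T) = 33871/(8.314*1022) = 3.986274
exp(Ea/(R*T)) = 53.853834
tau = 0.037 * 0.04407102 * 53.853834 = 0.0878 ms


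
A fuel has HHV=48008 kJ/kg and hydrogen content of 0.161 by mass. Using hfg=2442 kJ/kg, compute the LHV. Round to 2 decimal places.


LHV = HHV - hfg * 9 * H
Water correction = 2442 * 9 * 0.161 = 3538.458 kJ/kg
LHV = 48008 - 3538.458 = 44469.54 kJ/kg


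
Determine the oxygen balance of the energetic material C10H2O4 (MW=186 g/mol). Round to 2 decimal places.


OB = -1600 * (2C + H/2 - O) / MW
Inner = 2*10 + 2/2 - 4 = 17.00
OB = -1600 * 17.00 / 186 = -146.24%


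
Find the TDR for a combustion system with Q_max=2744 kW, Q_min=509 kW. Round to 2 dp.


TDR = Q_max / Q_min
TDR = 2744 / 509 = 5.39


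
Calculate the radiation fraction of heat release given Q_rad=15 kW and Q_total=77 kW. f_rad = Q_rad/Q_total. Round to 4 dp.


f_rad = Q_rad / Q_total
f_rad = 15 / 77 = 0.1948


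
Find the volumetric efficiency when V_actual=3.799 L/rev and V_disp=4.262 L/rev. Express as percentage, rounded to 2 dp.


eta_v = (V_actual / V_disp) * 100
Ratio = 3.799 / 4.262 = 0.8914
eta_v = 0.8914 * 100 = 89.14%


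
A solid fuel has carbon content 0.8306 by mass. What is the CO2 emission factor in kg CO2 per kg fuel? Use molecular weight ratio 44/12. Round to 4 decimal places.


EF = C_frac * (M_CO2 / M_C)
EF = 0.8306 * (44/12)
EF = 0.8306 * 3.666667 = 3.0455 kg_CO2/kg_fuel


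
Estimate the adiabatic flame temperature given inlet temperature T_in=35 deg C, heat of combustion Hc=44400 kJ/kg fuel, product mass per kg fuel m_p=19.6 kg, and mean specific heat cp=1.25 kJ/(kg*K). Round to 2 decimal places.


T_ad = T_in + Hc / (m_p * cp)
Denominator = 19.6 * 1.25 = 24.5000
Temperature rise = 44400 / 24.5000 = 1812.24 K
T_ad = 35 + 1812.24 = 1847.24 deg C


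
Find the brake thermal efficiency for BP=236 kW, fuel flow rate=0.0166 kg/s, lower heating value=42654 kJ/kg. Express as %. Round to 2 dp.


eta_BTE = (BP / (mf * LHV)) * 100
Denominator = 0.0166 * 42654 = 708.0564 kW
eta_BTE = (236 / 708.0564) * 100 = 33.33%


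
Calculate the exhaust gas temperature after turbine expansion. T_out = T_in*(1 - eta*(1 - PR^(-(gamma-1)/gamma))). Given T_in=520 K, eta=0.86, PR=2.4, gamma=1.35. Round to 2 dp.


T_out = T_in * (1 - eta * (1 - PR^(-(gamma-1)/gamma)))
Exponent = -(1.35-1)/1.35 = -0.25925926
PR^exp = 2.4^(-0.25925926) = 0.79694200
Factor = 1 - 0.86*(1 - 0.79694200) = 0.82537012
T_out = 520 * 0.82537012 = 429.19 K


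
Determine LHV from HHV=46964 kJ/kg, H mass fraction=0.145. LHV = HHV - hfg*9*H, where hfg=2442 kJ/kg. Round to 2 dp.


LHV = HHV - hfg * 9 * H
Water correction = 2442 * 9 * 0.145 = 3186.810 kJ/kg
LHV = 46964 - 3186.810 = 43777.19 kJ/kg


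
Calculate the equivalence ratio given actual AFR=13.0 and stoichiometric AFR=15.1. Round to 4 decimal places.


phi = AFR_stoich / AFR_actual
phi = 15.1 / 13.0 = 1.1615


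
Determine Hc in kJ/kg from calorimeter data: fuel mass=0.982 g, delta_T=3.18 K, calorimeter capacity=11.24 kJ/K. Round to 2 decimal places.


Hc = C_cal * delta_T / m_fuel
Q_released = 11.24 * 3.18 = 35.7432 kJ
m_fuel = 0.982 g = 0.982/1000 kg = 0.000982 kg
Hc = 35.7432 / 0.000982 = 36398.37 kJ/kg


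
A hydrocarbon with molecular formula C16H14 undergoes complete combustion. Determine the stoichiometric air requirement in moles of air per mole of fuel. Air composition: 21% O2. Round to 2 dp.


Balanced combustion: C16H14 + 19.5 O2 -> 16 CO2 + 7 H2O
O2 needed = C + H/4 = 16 + 14/4 = 19.50 moles
Air moles = O2 / 0.21 = 19.50 / 0.21 = 92.86 moles air


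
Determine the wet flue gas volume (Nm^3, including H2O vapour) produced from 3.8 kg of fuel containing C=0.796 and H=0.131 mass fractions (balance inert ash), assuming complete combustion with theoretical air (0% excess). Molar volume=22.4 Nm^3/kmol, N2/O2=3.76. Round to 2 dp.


Per kg fuel: CO2 = (C/12 kmol)*22.4 = (0.796/12)*22.4 = 1.48587 Nm^3
Per kg fuel: H2O = (H/2 kmol)*22.4 = (0.131/2)*22.4 = 1.46720 Nm^3
O2 needed per kg fuel = C/12 + H/4 = 0.796/12 + 0.131/4 = 0.09908333 kmol
Per kg fuel: N2 = O2*3.76*22.4 = 0.09908333*3.76*22.4 = 8.34519 Nm^3
Total per kg = 1.48587 + 1.46720 + 8.34519 = 11.29826 Nm^3
Total = 11.29826 * 3.8 = 42.93 Nm^3


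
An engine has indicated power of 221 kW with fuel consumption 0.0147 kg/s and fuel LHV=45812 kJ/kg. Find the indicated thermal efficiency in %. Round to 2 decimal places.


eta_ith = (IP / (mf * LHV)) * 100
Denominator = 0.0147 * 45812 = 673.4364 kW
eta_ith = (221 / 673.4364) * 100 = 32.82%


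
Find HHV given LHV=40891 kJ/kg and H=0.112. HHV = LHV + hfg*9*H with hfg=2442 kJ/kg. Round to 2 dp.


HHV = LHV + hfg * 9 * H
Water addition = 2442 * 9 * 0.112 = 2461.536 kJ/kg
HHV = 40891 + 2461.536 = 43352.54 kJ/kg


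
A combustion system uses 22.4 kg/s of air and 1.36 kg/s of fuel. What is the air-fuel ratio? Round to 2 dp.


AFR = m_air / m_fuel
AFR = 22.4 / 1.36 = 16.47


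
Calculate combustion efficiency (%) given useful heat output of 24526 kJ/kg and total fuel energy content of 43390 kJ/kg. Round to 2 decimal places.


Efficiency = (Q_useful / Q_fuel) * 100
Efficiency = (24526 / 43390) * 100
Efficiency = 0.5652 * 100 = 56.52%


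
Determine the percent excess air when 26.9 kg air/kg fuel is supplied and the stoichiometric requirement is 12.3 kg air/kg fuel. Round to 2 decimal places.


Excess air = actual - stoichiometric = 26.9 - 12.3 = 14.60 kg/kg fuel
Excess air % = (excess / stoich) * 100 = (14.60 / 12.3) * 100 = 118.70%


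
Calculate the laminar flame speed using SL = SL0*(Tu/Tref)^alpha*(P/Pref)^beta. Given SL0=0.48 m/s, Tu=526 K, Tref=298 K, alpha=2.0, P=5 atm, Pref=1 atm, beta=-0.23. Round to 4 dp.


SL = SL0 * (Tu/Tref)^alpha * (P/Pref)^beta
T ratio = 526/298 = 1.76510067
(T ratio)^alpha = 1.76510067^2.0 = 3.115580
(P/Pref)^beta = 5^(-0.23) = 0.690616
SL = 0.48 * 3.115580 * 0.690616 = 1.0328 m/s


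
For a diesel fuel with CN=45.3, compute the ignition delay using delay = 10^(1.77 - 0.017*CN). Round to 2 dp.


delay = 10^(1.77 - 0.017*CN)
Exponent = 1.77 - 0.017*45.3 = 0.9999
delay = 10^0.9999 = 10.00 ms


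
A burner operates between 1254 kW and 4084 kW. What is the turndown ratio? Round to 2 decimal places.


TDR = Q_max / Q_min
TDR = 4084 / 1254 = 3.26


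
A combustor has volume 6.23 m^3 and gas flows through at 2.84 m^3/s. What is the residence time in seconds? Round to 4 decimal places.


tau = V / Q_flow
tau = 6.23 / 2.84 = 2.1937 s


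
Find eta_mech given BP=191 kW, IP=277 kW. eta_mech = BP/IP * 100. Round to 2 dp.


eta_mech = (BP / IP) * 100
Ratio = 191 / 277 = 0.6895
eta_mech = 0.6895 * 100 = 68.95%


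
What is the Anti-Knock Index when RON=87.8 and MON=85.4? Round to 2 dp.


AKI = (RON + MON) / 2
AKI = (87.8 + 85.4) / 2
AKI = 173.2 / 2 = 86.60


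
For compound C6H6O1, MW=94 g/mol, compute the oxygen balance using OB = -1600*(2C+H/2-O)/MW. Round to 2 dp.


OB = -1600 * (2C + H/2 - O) / MW
Inner = 2*6 + 6/2 - 1 = 14.00
OB = -1600 * 14.00 / 94 = -238.30%


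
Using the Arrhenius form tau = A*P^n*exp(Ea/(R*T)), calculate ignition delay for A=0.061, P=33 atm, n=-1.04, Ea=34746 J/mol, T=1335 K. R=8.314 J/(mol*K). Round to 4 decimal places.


tau = A * P^n * exp(Ea/(R*T))
P^n = 33^(-1.04) = 0.02634787
Ea/(R*T) = 34746/(8.314*1335) = 3.130499
exp(Ea/(R*T)) = 22.885390
tau = 0.061 * 0.02634787 * 22.885390 = 0.0368 ms


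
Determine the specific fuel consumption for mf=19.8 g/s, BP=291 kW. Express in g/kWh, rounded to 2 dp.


SFC = (mf / BP) * 3600
Rate = 19.8 / 291 = 0.068041 g/(s*kW)
SFC = 0.068041 * 3600 = 244.95 g/kWh


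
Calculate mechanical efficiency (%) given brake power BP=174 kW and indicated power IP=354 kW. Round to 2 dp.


eta_mech = (BP / IP) * 100
Ratio = 174 / 354 = 0.4915
eta_mech = 0.4915 * 100 = 49.15%


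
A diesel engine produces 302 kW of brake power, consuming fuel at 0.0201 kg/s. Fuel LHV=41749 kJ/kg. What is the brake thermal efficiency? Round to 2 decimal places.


eta_BTE = (BP / (mf * LHV)) * 100
Denominator = 0.0201 * 41749 = 839.1549 kW
eta_BTE = (302 / 839.1549) * 100 = 35.99%


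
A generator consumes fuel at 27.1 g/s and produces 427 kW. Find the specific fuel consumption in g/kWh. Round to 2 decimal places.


SFC = (mf / BP) * 3600
Rate = 27.1 / 427 = 0.063466 g/(s*kW)
SFC = 0.063466 * 3600 = 228.48 g/kWh


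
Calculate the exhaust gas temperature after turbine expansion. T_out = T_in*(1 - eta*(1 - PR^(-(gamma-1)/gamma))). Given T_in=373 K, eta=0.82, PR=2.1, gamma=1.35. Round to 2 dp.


T_out = T_in * (1 - eta * (1 - PR^(-(gamma-1)/gamma)))
Exponent = -(1.35-1)/1.35 = -0.25925926
PR^exp = 2.1^(-0.25925926) = 0.82501466
Factor = 1 - 0.82*(1 - 0.82501466) = 0.85651202
T_out = 373 * 0.85651202 = 319.48 K


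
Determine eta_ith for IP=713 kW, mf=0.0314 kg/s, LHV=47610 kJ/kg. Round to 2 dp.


eta_ith = (IP / (mf * LHV)) * 100
Denominator = 0.0314 * 47610 = 1494.9540 kW
eta_ith = (713 / 1494.9540) * 100 = 47.69%


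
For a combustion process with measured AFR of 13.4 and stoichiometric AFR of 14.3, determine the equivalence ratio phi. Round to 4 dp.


phi = AFR_stoich / AFR_actual
phi = 14.3 / 13.4 = 1.0672


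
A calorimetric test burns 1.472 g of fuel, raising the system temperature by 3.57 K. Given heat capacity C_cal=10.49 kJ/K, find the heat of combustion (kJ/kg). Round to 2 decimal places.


Hc = C_cal * delta_T / m_fuel
Q_released = 10.49 * 3.57 = 37.4493 kJ
m_fuel = 1.472 g = 1.472/1000 kg = 0.001472 kg
Hc = 37.4493 / 0.001472 = 25441.10 kJ/kg


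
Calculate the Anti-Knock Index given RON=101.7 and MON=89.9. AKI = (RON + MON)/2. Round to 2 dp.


AKI = (RON + MON) / 2
AKI = (101.7 + 89.9) / 2
AKI = 191.6 / 2 = 95.80


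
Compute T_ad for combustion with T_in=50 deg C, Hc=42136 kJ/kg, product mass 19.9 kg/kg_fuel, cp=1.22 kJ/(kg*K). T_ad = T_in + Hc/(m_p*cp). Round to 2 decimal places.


T_ad = T_in + Hc / (m_p * cp)
Denominator = 19.9 * 1.22 = 24.2780
Temperature rise = 42136 / 24.2780 = 1735.56 K
T_ad = 50 + 1735.56 = 1785.56 deg C


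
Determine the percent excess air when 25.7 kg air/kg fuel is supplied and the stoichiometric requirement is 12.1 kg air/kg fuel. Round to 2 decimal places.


Excess air = actual - stoichiometric = 25.7 - 12.1 = 13.60 kg/kg fuel
Excess air % = (excess / stoich) * 100 = (13.60 / 12.1) * 100 = 112.40%


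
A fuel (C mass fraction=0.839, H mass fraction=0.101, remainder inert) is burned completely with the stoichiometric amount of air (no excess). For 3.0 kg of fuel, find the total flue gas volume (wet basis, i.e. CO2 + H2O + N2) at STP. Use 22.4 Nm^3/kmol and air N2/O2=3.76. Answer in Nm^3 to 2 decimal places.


Per kg fuel: CO2 = (C/12 kmol)*22.4 = (0.839/12)*22.4 = 1.56613 Nm^3
Per kg fuel: H2O = (H/2 kmol)*22.4 = (0.101/2)*22.4 = 1.13120 Nm^3
O2 needed per kg fuel = C/12 + H/4 = 0.839/12 + 0.101/4 = 0.09516667 kmol
Per kg fuel: N2 = O2*3.76*22.4 = 0.09516667*3.76*22.4 = 8.01532 Nm^3
Total per kg = 1.56613 + 1.13120 + 8.01532 = 10.71265 Nm^3
Total = 10.71265 * 3.0 = 32.14 Nm^3


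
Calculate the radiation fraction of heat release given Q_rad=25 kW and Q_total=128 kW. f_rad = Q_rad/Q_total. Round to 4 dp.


f_rad = Q_rad / Q_total
f_rad = 25 / 128 = 0.1953


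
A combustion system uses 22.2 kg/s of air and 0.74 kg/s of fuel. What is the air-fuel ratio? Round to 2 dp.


AFR = m_air / m_fuel
AFR = 22.2 / 0.74 = 30.00


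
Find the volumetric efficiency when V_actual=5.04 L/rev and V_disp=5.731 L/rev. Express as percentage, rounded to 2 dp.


eta_v = (V_actual / V_disp) * 100
Ratio = 5.04 / 5.731 = 0.8794
eta_v = 0.8794 * 100 = 87.94%


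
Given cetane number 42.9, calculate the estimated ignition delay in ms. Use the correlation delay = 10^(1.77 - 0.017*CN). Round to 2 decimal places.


delay = 10^(1.77 - 0.017*CN)
Exponent = 1.77 - 0.017*42.9 = 1.0407
delay = 10^1.0407 = 10.98 ms


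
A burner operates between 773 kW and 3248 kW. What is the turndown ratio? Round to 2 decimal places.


TDR = Q_max / Q_min
TDR = 3248 / 773 = 4.20


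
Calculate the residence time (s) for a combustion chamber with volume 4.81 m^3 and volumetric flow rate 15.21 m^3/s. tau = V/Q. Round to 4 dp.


tau = V / Q_flow
tau = 4.81 / 15.21 = 0.3162 s


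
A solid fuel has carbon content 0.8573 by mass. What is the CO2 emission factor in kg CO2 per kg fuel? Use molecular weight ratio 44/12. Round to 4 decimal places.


EF = C_frac * (M_CO2 / M_C)
EF = 0.8573 * (44/12)
EF = 0.8573 * 3.666667 = 3.1434 kg_CO2/kg_fuel


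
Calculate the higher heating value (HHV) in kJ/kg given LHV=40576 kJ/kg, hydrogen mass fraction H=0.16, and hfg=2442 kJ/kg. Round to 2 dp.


HHV = LHV + hfg * 9 * H
Water addition = 2442 * 9 * 0.16 = 3516.480 kJ/kg
HHV = 40576 + 3516.480 = 44092.48 kJ/kg


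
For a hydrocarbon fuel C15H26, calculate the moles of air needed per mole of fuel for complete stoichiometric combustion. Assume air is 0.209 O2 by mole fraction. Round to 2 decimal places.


Balanced combustion: C15H26 + 21.5 O2 -> 15 CO2 + 13 H2O
O2 needed = C + H/4 = 15 + 26/4 = 21.50 moles
Air moles = O2 / 0.209 = 21.50 / 0.209 = 102.87 moles air


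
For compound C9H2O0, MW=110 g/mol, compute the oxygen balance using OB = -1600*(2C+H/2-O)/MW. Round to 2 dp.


OB = -1600 * (2C + H/2 - O) / MW
Inner = 2*9 + 2/2 - 0 = 19.00
OB = -1600 * 19.00 / 110 = -276.36%


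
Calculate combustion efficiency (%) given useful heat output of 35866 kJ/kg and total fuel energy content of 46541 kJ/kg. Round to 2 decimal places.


Efficiency = (Q_useful / Q_fuel) * 100
Efficiency = (35866 / 46541) * 100
Efficiency = 0.7706 * 100 = 77.06%


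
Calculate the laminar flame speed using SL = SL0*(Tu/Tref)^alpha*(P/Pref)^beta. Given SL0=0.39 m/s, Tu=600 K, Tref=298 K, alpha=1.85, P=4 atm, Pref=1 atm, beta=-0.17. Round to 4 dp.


SL = SL0 * (Tu/Tref)^alpha * (P/Pref)^beta
T ratio = 600/298 = 2.01342282
(T ratio)^alpha = 2.01342282^1.85 = 3.649890
(P/Pref)^beta = 4^(-0.17) = 0.790041
SL = 0.39 * 3.649890 * 0.790041 = 1.1246 m/s


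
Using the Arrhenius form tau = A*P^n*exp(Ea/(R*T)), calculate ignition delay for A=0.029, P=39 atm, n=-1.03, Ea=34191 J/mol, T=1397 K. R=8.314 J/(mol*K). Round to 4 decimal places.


tau = A * P^n * exp(Ea/(R*T))
P^n = 39^(-1.03) = 0.02297225
Ea/(R*T) = 34191/(8.314*1397) = 2.943780
exp(Ea/(R*T)) = 18.987487
tau = 0.029 * 0.02297225 * 18.987487 = 0.0126 ms


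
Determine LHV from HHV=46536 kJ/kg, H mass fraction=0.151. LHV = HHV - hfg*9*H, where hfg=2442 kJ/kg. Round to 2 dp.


LHV = HHV - hfg * 9 * H
Water correction = 2442 * 9 * 0.151 = 3318.678 kJ/kg
LHV = 46536 - 3318.678 = 43217.32 kJ/kg


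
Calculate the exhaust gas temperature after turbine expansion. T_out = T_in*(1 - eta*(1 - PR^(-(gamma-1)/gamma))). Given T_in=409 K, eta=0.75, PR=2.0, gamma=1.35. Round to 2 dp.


T_out = T_in * (1 - eta * (1 - PR^(-(gamma-1)/gamma)))
Exponent = -(1.35-1)/1.35 = -0.25925926
PR^exp = 2.0^(-0.25925926) = 0.83551680
Factor = 1 - 0.75*(1 - 0.83551680) = 0.87663760
T_out = 409 * 0.87663760 = 358.54 K


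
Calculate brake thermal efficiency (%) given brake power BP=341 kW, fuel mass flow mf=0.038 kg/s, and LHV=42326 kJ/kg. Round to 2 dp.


eta_BTE = (BP / (mf * LHV)) * 100
Denominator = 0.038 * 42326 = 1608.3880 kW
eta_BTE = (341 / 1608.3880) * 100 = 21.20%


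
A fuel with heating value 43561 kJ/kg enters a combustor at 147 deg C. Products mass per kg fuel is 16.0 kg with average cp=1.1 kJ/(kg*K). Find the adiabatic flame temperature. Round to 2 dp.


T_ad = T_in + Hc / (m_p * cp)
Denominator = 16.0 * 1.1 = 17.6000
Temperature rise = 43561 / 17.6000 = 2475.06 K
T_ad = 147 + 2475.06 = 2622.06 deg C


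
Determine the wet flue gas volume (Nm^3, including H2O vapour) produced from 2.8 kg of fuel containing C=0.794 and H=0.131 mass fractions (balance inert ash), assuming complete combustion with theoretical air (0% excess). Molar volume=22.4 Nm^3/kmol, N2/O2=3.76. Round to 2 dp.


Per kg fuel: CO2 = (C/12 kmol)*22.4 = (0.794/12)*22.4 = 1.48213 Nm^3
Per kg fuel: H2O = (H/2 kmol)*22.4 = (0.131/2)*22.4 = 1.46720 Nm^3
O2 needed per kg fuel = C/12 + H/4 = 0.794/12 + 0.131/4 = 0.09891667 kmol
Per kg fuel: N2 = O2*3.76*22.4 = 0.09891667*3.76*22.4 = 8.33116 Nm^3
Total per kg = 1.48213 + 1.46720 + 8.33116 = 11.28049 Nm^3
Total = 11.28049 * 2.8 = 31.59 Nm^3


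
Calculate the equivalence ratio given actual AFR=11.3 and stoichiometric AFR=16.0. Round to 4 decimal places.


phi = AFR_stoich / AFR_actual
phi = 16.0 / 11.3 = 1.4159


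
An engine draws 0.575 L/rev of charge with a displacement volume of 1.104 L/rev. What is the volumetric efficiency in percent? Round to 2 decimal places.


eta_v = (V_actual / V_disp) * 100
Ratio = 0.575 / 1.104 = 0.5208
eta_v = 0.5208 * 100 = 52.08%


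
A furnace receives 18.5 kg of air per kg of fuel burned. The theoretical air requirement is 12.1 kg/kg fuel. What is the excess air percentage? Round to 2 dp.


Excess air = actual - stoichiometric = 18.5 - 12.1 = 6.40 kg/kg fuel
Excess air % = (excess / stoich) * 100 = (6.40 / 12.1) * 100 = 52.89%


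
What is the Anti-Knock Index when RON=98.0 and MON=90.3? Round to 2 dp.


AKI = (RON + MON) / 2
AKI = (98.0 + 90.3) / 2
AKI = 188.3 / 2 = 94.15


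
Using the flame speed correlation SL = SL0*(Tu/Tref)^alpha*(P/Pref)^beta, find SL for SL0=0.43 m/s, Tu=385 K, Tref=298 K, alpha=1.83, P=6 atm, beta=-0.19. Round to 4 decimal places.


SL = SL0 * (Tu/Tref)^alpha * (P/Pref)^beta
T ratio = 385/298 = 1.29194631
(T ratio)^alpha = 1.29194631^1.83 = 1.598002
(P/Pref)^beta = 6^(-0.19) = 0.711461
SL = 0.43 * 1.598002 * 0.711461 = 0.4889 m/s


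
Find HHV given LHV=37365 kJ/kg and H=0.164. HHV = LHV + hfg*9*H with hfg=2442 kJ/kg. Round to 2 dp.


HHV = LHV + hfg * 9 * H
Water addition = 2442 * 9 * 0.164 = 3604.392 kJ/kg
HHV = 37365 + 3604.392 = 40969.39 kJ/kg


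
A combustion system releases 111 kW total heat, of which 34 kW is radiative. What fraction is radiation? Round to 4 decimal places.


f_rad = Q_rad / Q_total
f_rad = 34 / 111 = 0.3063


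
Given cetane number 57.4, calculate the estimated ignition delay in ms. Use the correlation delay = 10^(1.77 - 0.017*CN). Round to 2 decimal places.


delay = 10^(1.77 - 0.017*CN)
Exponent = 1.77 - 0.017*57.4 = 0.7942
delay = 10^0.7942 = 6.23 ms


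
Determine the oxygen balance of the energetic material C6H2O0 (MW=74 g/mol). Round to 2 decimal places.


OB = -1600 * (2C + H/2 - O) / MW
Inner = 2*6 + 2/2 - 0 = 13.00
OB = -1600 * 13.00 / 74 = -281.08%


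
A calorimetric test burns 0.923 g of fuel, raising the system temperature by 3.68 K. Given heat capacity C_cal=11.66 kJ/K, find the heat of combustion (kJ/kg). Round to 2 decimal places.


Hc = C_cal * delta_T / m_fuel
Q_released = 11.66 * 3.68 = 42.9088 kJ
m_fuel = 0.923 g = 0.923/1000 kg = 0.000923 kg
Hc = 42.9088 / 0.000923 = 46488.41 kJ/kg


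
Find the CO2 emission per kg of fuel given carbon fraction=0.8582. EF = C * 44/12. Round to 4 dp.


EF = C_frac * (M_CO2 / M_C)
EF = 0.8582 * (44/12)
EF = 0.8582 * 3.666667 = 3.1467 kg_CO2/kg_fuel


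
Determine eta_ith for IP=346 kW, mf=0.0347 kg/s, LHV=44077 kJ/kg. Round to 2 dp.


eta_ith = (IP / (mf * LHV)) * 100
Denominator = 0.0347 * 44077 = 1529.4719 kW
eta_ith = (346 / 1529.4719) * 100 = 22.62%


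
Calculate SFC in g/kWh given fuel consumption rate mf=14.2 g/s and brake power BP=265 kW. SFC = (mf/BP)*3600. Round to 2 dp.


SFC = (mf / BP) * 3600
Rate = 14.2 / 265 = 0.053585 g/(s*kW)
SFC = 0.053585 * 3600 = 192.91 g/kWh


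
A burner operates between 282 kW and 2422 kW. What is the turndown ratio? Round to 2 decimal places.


TDR = Q_max / Q_min
TDR = 2422 / 282 = 8.59


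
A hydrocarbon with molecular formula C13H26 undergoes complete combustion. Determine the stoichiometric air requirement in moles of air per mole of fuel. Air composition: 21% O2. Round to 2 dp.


Balanced combustion: C13H26 + 19.5 O2 -> 13 CO2 + 13 H2O
O2 needed = C + H/4 = 13 + 26/4 = 19.50 moles
Air moles = O2 / 0.21 = 19.50 / 0.21 = 92.86 moles air


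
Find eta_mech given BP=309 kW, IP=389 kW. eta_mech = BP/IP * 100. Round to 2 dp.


eta_mech = (BP / IP) * 100
Ratio = 309 / 389 = 0.7943
eta_mech = 0.7943 * 100 = 79.43%


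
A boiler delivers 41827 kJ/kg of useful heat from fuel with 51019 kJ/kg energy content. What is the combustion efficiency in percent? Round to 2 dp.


Efficiency = (Q_useful / Q_fuel) * 100
Efficiency = (41827 / 51019) * 100
Efficiency = 0.8198 * 100 = 81.98%


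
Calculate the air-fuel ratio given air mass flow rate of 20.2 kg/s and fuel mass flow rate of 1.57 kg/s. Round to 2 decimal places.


AFR = m_air / m_fuel
AFR = 20.2 / 1.57 = 12.87


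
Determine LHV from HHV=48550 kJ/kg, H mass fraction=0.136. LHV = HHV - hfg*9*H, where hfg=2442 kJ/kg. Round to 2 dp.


LHV = HHV - hfg * 9 * H
Water correction = 2442 * 9 * 0.136 = 2989.008 kJ/kg
LHV = 48550 - 2989.008 = 45560.99 kJ/kg


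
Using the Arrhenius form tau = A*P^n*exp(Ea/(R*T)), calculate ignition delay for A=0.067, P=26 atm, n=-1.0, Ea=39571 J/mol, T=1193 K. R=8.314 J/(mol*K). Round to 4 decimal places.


tau = A * P^n * exp(Ea/(R*T))
P^n = 26^(-1.0) = 0.03846154
Ea/(R*T) = 39571/(8.314*1193) = 3.989574
exp(Ea/(R*T)) = 54.031885
tau = 0.067 * 0.03846154 * 54.031885 = 0.1392 ms


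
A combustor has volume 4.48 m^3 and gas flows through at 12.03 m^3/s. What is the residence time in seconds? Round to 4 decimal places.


tau = V / Q_flow
tau = 4.48 / 12.03 = 0.3724 s


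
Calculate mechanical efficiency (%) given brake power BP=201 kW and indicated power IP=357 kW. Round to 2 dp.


eta_mech = (BP / IP) * 100
Ratio = 201 / 357 = 0.5630
eta_mech = 0.5630 * 100 = 56.30%


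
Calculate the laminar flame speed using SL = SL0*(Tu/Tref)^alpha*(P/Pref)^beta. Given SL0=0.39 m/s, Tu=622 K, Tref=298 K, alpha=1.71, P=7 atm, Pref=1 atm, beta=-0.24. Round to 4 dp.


SL = SL0 * (Tu/Tref)^alpha * (P/Pref)^beta
T ratio = 622/298 = 2.08724832
(T ratio)^alpha = 2.08724832^1.71 = 3.519425
(P/Pref)^beta = 7^(-0.24) = 0.626869
SL = 0.39 * 3.519425 * 0.626869 = 0.8604 m/s


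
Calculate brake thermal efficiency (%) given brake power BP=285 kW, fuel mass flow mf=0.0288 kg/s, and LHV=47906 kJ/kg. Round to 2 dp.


eta_BTE = (BP / (mf * LHV)) * 100
Denominator = 0.0288 * 47906 = 1379.6928 kW
eta_BTE = (285 / 1379.6928) * 100 = 20.66%


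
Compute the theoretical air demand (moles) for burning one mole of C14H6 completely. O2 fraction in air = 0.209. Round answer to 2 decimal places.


Balanced combustion: C14H6 + 15.5 O2 -> 14 CO2 + 3 H2O
O2 needed = C + H/4 = 14 + 6/4 = 15.50 moles
Air moles = O2 / 0.209 = 15.50 / 0.209 = 74.16 moles air


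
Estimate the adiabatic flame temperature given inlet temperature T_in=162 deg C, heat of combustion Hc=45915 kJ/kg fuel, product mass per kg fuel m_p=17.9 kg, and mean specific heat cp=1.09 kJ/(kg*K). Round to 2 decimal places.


T_ad = T_in + Hc / (m_p * cp)
Denominator = 17.9 * 1.09 = 19.5110
Temperature rise = 45915 / 19.5110 = 2353.29 K
T_ad = 162 + 2353.29 = 2515.29 deg C


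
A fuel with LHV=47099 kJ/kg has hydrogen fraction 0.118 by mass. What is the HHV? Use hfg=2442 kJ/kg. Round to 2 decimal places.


HHV = LHV + hfg * 9 * H
Water addition = 2442 * 9 * 0.118 = 2593.404 kJ/kg
HHV = 47099 + 2593.404 = 49692.40 kJ/kg


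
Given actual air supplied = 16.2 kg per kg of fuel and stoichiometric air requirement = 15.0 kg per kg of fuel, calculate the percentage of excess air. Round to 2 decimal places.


Excess air = actual - stoichiometric = 16.2 - 15.0 = 1.20 kg/kg fuel
Excess air % = (excess / stoich) * 100 = (1.20 / 15.0) * 100 = 8.00%


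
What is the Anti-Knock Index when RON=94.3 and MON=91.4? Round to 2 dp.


AKI = (RON + MON) / 2
AKI = (94.3 + 91.4) / 2
AKI = 185.7 / 2 = 92.85


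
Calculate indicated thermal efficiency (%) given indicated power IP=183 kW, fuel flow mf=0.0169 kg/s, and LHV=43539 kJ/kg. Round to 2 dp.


eta_ith = (IP / (mf * LHV)) * 100
Denominator = 0.0169 * 43539 = 735.8091 kW
eta_ith = (183 / 735.8091) * 100 = 24.87%


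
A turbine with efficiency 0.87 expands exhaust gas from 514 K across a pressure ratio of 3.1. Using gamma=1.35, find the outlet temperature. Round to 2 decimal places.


T_out = T_in * (1 - eta * (1 - PR^(-(gamma-1)/gamma)))
Exponent = -(1.35-1)/1.35 = -0.25925926
PR^exp = 3.1^(-0.25925926) = 0.74577862
Factor = 1 - 0.87*(1 - 0.74577862) = 0.77882740
T_out = 514 * 0.77882740 = 400.32 K


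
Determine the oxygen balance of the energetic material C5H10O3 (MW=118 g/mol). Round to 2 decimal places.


OB = -1600 * (2C + H/2 - O) / MW
Inner = 2*5 + 10/2 - 3 = 12.00
OB = -1600 * 12.00 / 118 = -162.71%


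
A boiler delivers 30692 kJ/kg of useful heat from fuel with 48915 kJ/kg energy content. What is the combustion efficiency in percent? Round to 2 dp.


Efficiency = (Q_useful / Q_fuel) * 100
Efficiency = (30692 / 48915) * 100
Efficiency = 0.6275 * 100 = 62.75%


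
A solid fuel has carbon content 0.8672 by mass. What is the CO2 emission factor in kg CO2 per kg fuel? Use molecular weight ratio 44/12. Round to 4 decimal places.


EF = C_frac * (M_CO2 / M_C)
EF = 0.8672 * (44/12)
EF = 0.8672 * 3.666667 = 3.1797 kg_CO2/kg_fuel
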